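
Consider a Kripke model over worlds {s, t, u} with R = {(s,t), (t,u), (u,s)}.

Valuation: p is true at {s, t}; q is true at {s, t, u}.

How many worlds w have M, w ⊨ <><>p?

s: successors {t}; <>p there: t:F. ✗
t: successors {u}; <>p there: u:T. ✓
u: successors {s}; <>p there: s:T. ✓
Satisfying worlds: {t, u}.

2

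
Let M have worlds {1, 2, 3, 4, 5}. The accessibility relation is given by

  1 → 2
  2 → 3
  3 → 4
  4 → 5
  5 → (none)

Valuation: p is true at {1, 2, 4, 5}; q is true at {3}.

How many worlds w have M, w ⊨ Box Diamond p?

3

1: successors {2}; Diamond p there: 2:F. ✗
2: successors {3}; Diamond p there: 3:T. ✓
3: successors {4}; Diamond p there: 4:T. ✓
4: successors {5}; Diamond p there: 5:F. ✗
5: no successors, so Box Diamond p holds vacuously. ✓
Satisfying worlds: {2, 3, 5}.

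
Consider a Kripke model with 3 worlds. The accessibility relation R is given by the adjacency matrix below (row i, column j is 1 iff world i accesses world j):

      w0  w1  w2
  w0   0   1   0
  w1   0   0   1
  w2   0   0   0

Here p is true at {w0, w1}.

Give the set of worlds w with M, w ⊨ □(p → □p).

w0: successors {w1}; p → □p there: w1:F. ✗
w1: successors {w2}; p → □p there: w2:T. ✓
w2: no successors, so □(p → □p) holds vacuously. ✓

{w1, w2}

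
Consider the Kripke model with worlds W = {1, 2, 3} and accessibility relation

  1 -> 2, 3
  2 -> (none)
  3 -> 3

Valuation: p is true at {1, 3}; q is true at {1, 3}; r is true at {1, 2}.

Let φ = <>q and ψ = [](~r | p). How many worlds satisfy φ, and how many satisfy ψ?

For <>q:
1: successors {2, 3}; q there: 2:F, 3:T. ✓
2: no successors, so <>q fails. ✗
3: successors {3}; q there: 3:T. ✓
— 2 worlds.
For [](~r | p):
1: successors {2, 3}; ~r | p there: 2:F, 3:T. ✗
2: no successors, so [](~r | p) holds vacuously. ✓
3: successors {3}; ~r | p there: 3:T. ✓
— 2 worlds.

2 and 2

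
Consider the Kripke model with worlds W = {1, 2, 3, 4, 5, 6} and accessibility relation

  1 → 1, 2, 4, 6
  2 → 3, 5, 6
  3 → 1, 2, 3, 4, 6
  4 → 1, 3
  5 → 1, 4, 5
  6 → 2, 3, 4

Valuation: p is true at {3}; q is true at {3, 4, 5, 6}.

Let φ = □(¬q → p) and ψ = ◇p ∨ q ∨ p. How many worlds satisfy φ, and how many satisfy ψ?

1 and 5

For □(¬q → p):
1: successors {1, 2, 4, 6}; ¬q → p there: 1:F, 2:F, 4:T, 6:T. ✗
2: successors {3, 5, 6}; ¬q → p there: 3:T, 5:T, 6:T. ✓
3: successors {1, 2, 3, 4, 6}; ¬q → p there: 1:F, 2:F, 3:T, 4:T, 6:T. ✗
4: successors {1, 3}; ¬q → p there: 1:F, 3:T. ✗
5: successors {1, 4, 5}; ¬q → p there: 1:F, 4:T, 5:T. ✗
6: successors {2, 3, 4}; ¬q → p there: 2:F, 3:T, 4:T. ✗
— 1 world.
For ◇p ∨ q ∨ p:
1: ◇p is F, q ∨ p is F. ✗
2: ◇p is T, q ∨ p is F. ✓
3: ◇p is T, q ∨ p is T. ✓
4: ◇p is T, q ∨ p is T. ✓
5: ◇p is F, q ∨ p is T. ✓
6: ◇p is T, q ∨ p is T. ✓
— 5 worlds.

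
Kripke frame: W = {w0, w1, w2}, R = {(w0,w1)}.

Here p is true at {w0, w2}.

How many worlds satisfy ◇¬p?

1

w0: successors {w1}; ¬p there: w1:T. ✓
w1: no successors, so ◇¬p fails. ✗
w2: no successors, so ◇¬p fails. ✗
Satisfying worlds: {w0}.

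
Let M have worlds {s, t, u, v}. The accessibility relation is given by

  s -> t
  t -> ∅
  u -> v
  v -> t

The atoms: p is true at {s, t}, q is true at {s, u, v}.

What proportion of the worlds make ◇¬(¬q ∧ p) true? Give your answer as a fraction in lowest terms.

1/4

s: successors {t}; ¬(¬q ∧ p) there: t:F. ✗
t: no successors, so ◇¬(¬q ∧ p) fails. ✗
u: successors {v}; ¬(¬q ∧ p) there: v:T. ✓
v: successors {t}; ¬(¬q ∧ p) there: t:F. ✗
That's 1 of 4 worlds, so 1/4.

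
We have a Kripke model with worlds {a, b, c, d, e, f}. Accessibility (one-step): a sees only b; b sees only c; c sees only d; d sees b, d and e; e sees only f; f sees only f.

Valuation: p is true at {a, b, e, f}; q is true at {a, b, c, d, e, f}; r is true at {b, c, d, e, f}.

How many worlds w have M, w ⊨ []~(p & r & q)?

a: successors {b}; ~(p & r & q) there: b:F. ✗
b: successors {c}; ~(p & r & q) there: c:T. ✓
c: successors {d}; ~(p & r & q) there: d:T. ✓
d: successors {b, d, e}; ~(p & r & q) there: b:F, d:T, e:F. ✗
e: successors {f}; ~(p & r & q) there: f:F. ✗
f: successors {f}; ~(p & r & q) there: f:F. ✗
Satisfying worlds: {b, c}.

2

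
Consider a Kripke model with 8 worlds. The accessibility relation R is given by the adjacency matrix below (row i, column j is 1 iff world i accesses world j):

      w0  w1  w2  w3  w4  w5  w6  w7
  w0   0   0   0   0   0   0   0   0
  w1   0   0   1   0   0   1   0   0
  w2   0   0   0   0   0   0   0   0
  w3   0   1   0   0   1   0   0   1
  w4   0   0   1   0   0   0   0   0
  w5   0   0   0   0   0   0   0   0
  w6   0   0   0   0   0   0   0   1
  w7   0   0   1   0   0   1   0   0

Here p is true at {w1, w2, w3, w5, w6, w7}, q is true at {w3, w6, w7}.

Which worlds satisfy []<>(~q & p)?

w0: no successors, so []<>(~q & p) holds vacuously. ✓
w1: successors {w2, w5}; <>(~q & p) there: w2:F, w5:F. ✗
w2: no successors, so []<>(~q & p) holds vacuously. ✓
w3: successors {w1, w4, w7}; <>(~q & p) there: w1:T, w4:T, w7:T. ✓
w4: successors {w2}; <>(~q & p) there: w2:F. ✗
w5: no successors, so []<>(~q & p) holds vacuously. ✓
w6: successors {w7}; <>(~q & p) there: w7:T. ✓
w7: successors {w2, w5}; <>(~q & p) there: w2:F, w5:F. ✗

{w0, w2, w3, w5, w6}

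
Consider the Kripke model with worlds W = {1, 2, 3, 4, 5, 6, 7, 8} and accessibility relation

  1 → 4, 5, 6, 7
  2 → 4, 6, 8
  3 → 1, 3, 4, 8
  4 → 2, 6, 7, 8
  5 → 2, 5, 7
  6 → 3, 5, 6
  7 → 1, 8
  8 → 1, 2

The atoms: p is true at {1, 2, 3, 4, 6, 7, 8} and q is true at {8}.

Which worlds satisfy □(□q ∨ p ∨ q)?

{2, 3, 4, 7, 8}

1: successors {4, 5, 6, 7}; □q ∨ p ∨ q there: 4:T, 5:F, 6:T, 7:T. ✗
2: successors {4, 6, 8}; □q ∨ p ∨ q there: 4:T, 6:T, 8:T. ✓
3: successors {1, 3, 4, 8}; □q ∨ p ∨ q there: 1:T, 3:T, 4:T, 8:T. ✓
4: successors {2, 6, 7, 8}; □q ∨ p ∨ q there: 2:T, 6:T, 7:T, 8:T. ✓
5: successors {2, 5, 7}; □q ∨ p ∨ q there: 2:T, 5:F, 7:T. ✗
6: successors {3, 5, 6}; □q ∨ p ∨ q there: 3:T, 5:F, 6:T. ✗
7: successors {1, 8}; □q ∨ p ∨ q there: 1:T, 8:T. ✓
8: successors {1, 2}; □q ∨ p ∨ q there: 1:T, 2:T. ✓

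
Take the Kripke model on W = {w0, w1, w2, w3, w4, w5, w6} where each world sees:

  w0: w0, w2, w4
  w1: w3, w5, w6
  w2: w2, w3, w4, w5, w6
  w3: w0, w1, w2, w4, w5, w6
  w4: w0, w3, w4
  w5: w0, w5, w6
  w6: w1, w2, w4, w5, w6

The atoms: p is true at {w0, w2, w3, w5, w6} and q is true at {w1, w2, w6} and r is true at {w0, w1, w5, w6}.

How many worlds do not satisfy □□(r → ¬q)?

w0: successors {w0, w2, w4}; □(r → ¬q) there: w0:T, w2:F, w4:T. ✗
w1: successors {w3, w5, w6}; □(r → ¬q) there: w3:F, w5:F, w6:F. ✗
w2: successors {w2, w3, w4, w5, w6}; □(r → ¬q) there: w2:F, w3:F, w4:T, w5:F, w6:F. ✗
w3: successors {w0, w1, w2, w4, w5, w6}; □(r → ¬q) there: w0:T, w1:F, w2:F, w4:T, w5:F, w6:F. ✗
w4: successors {w0, w3, w4}; □(r → ¬q) there: w0:T, w3:F, w4:T. ✗
w5: successors {w0, w5, w6}; □(r → ¬q) there: w0:T, w5:F, w6:F. ✗
w6: successors {w1, w2, w4, w5, w6}; □(r → ¬q) there: w1:F, w2:F, w4:T, w5:F, w6:F. ✗
Satisfying worlds: ∅.
So □□(r → ¬q) fails at the other 7 worlds.

7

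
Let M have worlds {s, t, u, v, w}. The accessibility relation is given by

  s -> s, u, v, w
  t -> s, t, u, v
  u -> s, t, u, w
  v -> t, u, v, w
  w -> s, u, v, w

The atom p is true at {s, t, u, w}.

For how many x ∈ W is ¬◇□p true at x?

0

s: ◇□p is T. ✗
t: ◇□p is T. ✗
u: ◇□p is T. ✗
v: ◇□p is T. ✗
w: ◇□p is T. ✗
Satisfying worlds: ∅.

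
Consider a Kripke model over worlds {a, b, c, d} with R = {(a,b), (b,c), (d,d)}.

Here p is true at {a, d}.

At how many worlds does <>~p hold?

2

a: successors {b}; ~p there: b:T. ✓
b: successors {c}; ~p there: c:T. ✓
c: no successors, so <>~p fails. ✗
d: successors {d}; ~p there: d:F. ✗
Satisfying worlds: {a, b}.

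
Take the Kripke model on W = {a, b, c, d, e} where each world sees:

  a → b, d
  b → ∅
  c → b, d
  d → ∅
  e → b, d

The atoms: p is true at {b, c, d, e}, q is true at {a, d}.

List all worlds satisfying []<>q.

{b, d}

a: successors {b, d}; <>q there: b:F, d:F. ✗
b: no successors, so []<>q holds vacuously. ✓
c: successors {b, d}; <>q there: b:F, d:F. ✗
d: no successors, so []<>q holds vacuously. ✓
e: successors {b, d}; <>q there: b:F, d:F. ✗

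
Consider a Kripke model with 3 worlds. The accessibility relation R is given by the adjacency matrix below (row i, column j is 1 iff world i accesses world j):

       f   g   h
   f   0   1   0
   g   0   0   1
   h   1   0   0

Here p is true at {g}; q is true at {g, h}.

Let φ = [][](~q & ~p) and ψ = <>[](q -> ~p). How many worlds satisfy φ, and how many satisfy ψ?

1 and 2

For [][](~q & ~p):
f: successors {g}; [](~q & ~p) there: g:F. ✗
g: successors {h}; [](~q & ~p) there: h:T. ✓
h: successors {f}; [](~q & ~p) there: f:F. ✗
— 1 world.
For <>[](q -> ~p):
f: successors {g}; [](q -> ~p) there: g:T. ✓
g: successors {h}; [](q -> ~p) there: h:T. ✓
h: successors {f}; [](q -> ~p) there: f:F. ✗
— 2 worlds.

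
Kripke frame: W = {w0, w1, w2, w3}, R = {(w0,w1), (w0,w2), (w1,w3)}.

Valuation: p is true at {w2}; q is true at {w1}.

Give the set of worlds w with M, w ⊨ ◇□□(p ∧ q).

{w0, w1}

w0: successors {w1, w2}; □□(p ∧ q) there: w1:T, w2:T. ✓
w1: successors {w3}; □□(p ∧ q) there: w3:T. ✓
w2: no successors, so ◇□□(p ∧ q) fails. ✗
w3: no successors, so ◇□□(p ∧ q) fails. ✗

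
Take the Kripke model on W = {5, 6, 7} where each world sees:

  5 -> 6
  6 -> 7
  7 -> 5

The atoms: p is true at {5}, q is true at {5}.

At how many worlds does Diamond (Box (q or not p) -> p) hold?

5: successors {6}; Box (q or not p) -> p there: 6:F. ✗
6: successors {7}; Box (q or not p) -> p there: 7:F. ✗
7: successors {5}; Box (q or not p) -> p there: 5:T. ✓
Satisfying worlds: {7}.

1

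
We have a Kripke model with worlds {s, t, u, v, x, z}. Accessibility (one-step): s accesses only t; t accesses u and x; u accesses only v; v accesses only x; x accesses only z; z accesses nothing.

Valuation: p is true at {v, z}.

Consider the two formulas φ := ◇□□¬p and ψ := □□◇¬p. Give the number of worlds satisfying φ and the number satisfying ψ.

3 and 2

For ◇□□¬p:
s: successors {t}; □□¬p there: t:F. ✗
t: successors {u, x}; □□¬p there: u:T, x:T. ✓
u: successors {v}; □□¬p there: v:F. ✗
v: successors {x}; □□¬p there: x:T. ✓
x: successors {z}; □□¬p there: z:T. ✓
z: no successors, so ◇□□¬p fails. ✗
— 3 worlds.
For □□◇¬p:
s: successors {t}; □◇¬p there: t:F. ✗
t: successors {u, x}; □◇¬p there: u:T, x:F. ✗
u: successors {v}; □◇¬p there: v:F. ✗
v: successors {x}; □◇¬p there: x:F. ✗
x: successors {z}; □◇¬p there: z:T. ✓
z: no successors, so □□◇¬p holds vacuously. ✓
— 2 worlds.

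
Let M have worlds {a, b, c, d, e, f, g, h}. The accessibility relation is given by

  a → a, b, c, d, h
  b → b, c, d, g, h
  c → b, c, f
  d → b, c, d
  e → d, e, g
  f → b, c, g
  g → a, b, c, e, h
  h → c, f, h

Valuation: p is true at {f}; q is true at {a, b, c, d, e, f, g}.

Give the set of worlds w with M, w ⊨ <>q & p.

{f}

a: <>q is T, p is F. ✗
b: <>q is T, p is F. ✗
c: <>q is T, p is F. ✗
d: <>q is T, p is F. ✗
e: <>q is T, p is F. ✗
f: <>q is T, p is T. ✓
g: <>q is T, p is F. ✗
h: <>q is T, p is F. ✗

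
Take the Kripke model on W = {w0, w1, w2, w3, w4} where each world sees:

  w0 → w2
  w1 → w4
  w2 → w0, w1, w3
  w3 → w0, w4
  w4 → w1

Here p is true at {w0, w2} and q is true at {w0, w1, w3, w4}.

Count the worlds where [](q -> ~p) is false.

2

w0: successors {w2}; q -> ~p there: w2:T. ✓
w1: successors {w4}; q -> ~p there: w4:T. ✓
w2: successors {w0, w1, w3}; q -> ~p there: w0:F, w1:T, w3:T. ✗
w3: successors {w0, w4}; q -> ~p there: w0:F, w4:T. ✗
w4: successors {w1}; q -> ~p there: w1:T. ✓
Satisfying worlds: {w0, w1, w4}.
So [](q -> ~p) fails at the other 2 worlds.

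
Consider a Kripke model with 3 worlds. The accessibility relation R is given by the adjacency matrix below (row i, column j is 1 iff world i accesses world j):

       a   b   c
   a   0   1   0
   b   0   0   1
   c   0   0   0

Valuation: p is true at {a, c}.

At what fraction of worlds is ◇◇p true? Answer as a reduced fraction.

1/3

a: successors {b}; ◇p there: b:T. ✓
b: successors {c}; ◇p there: c:F. ✗
c: no successors, so ◇◇p fails. ✗
That's 1 of 3 worlds, so 1/3.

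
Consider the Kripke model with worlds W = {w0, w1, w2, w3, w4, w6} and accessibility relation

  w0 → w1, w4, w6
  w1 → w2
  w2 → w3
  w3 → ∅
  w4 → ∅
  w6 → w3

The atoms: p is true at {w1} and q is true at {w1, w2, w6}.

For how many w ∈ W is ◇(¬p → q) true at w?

w0: successors {w1, w4, w6}; ¬p → q there: w1:T, w4:F, w6:T. ✓
w1: successors {w2}; ¬p → q there: w2:T. ✓
w2: successors {w3}; ¬p → q there: w3:F. ✗
w3: no successors, so ◇(¬p → q) fails. ✗
w4: no successors, so ◇(¬p → q) fails. ✗
w6: successors {w3}; ¬p → q there: w3:F. ✗
Satisfying worlds: {w0, w1}.

2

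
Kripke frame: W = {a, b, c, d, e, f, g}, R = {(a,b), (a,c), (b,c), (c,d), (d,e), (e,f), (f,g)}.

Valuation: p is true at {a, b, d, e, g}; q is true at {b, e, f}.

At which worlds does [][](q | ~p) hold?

{c, d, f, g}

a: successors {b, c}; [](q | ~p) there: b:T, c:F. ✗
b: successors {c}; [](q | ~p) there: c:F. ✗
c: successors {d}; [](q | ~p) there: d:T. ✓
d: successors {e}; [](q | ~p) there: e:T. ✓
e: successors {f}; [](q | ~p) there: f:F. ✗
f: successors {g}; [](q | ~p) there: g:T. ✓
g: no successors, so [][](q | ~p) holds vacuously. ✓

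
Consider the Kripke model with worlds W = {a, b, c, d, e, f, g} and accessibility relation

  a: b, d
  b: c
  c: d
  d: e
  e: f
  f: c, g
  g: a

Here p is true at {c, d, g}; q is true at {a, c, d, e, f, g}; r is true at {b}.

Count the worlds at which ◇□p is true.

4

a: successors {b, d}; □p there: b:T, d:F. ✓
b: successors {c}; □p there: c:T. ✓
c: successors {d}; □p there: d:F. ✗
d: successors {e}; □p there: e:F. ✗
e: successors {f}; □p there: f:T. ✓
f: successors {c, g}; □p there: c:T, g:F. ✓
g: successors {a}; □p there: a:F. ✗
Satisfying worlds: {a, b, e, f}.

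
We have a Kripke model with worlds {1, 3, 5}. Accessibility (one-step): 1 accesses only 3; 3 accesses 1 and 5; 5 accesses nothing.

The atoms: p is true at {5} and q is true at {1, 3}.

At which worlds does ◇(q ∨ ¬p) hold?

{1, 3}

1: successors {3}; q ∨ ¬p there: 3:T. ✓
3: successors {1, 5}; q ∨ ¬p there: 1:T, 5:F. ✓
5: no successors, so ◇(q ∨ ¬p) fails. ✗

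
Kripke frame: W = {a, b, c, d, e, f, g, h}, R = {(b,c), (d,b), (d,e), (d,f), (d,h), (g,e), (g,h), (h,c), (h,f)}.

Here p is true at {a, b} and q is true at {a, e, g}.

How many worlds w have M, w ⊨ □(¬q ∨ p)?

6

a: no successors, so □(¬q ∨ p) holds vacuously. ✓
b: successors {c}; ¬q ∨ p there: c:T. ✓
c: no successors, so □(¬q ∨ p) holds vacuously. ✓
d: successors {b, e, f, h}; ¬q ∨ p there: b:T, e:F, f:T, h:T. ✗
e: no successors, so □(¬q ∨ p) holds vacuously. ✓
f: no successors, so □(¬q ∨ p) holds vacuously. ✓
g: successors {e, h}; ¬q ∨ p there: e:F, h:T. ✗
h: successors {c, f}; ¬q ∨ p there: c:T, f:T. ✓
Satisfying worlds: {a, b, c, e, f, h}.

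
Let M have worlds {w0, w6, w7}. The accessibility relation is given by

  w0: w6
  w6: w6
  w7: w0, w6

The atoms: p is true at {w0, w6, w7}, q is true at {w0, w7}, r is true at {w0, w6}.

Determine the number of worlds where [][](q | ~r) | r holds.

w0: [][](q | ~r) is F, r is T. ✓
w6: [][](q | ~r) is F, r is T. ✓
w7: [][](q | ~r) is F, r is F. ✗
Satisfying worlds: {w0, w6}.

2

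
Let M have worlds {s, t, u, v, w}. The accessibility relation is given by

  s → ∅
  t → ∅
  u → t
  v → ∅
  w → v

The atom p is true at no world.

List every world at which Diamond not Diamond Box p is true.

s: no successors, so Diamond not Diamond Box p fails. ✗
t: no successors, so Diamond not Diamond Box p fails. ✗
u: successors {t}; not Diamond Box p there: t:T. ✓
v: no successors, so Diamond not Diamond Box p fails. ✗
w: successors {v}; not Diamond Box p there: v:T. ✓

{u, w}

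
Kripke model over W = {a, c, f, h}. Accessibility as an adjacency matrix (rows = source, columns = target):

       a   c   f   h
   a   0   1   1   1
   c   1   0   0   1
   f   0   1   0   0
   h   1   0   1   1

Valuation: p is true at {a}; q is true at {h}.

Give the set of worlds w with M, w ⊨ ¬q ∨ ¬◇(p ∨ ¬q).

a: ¬q is T, ¬◇(p ∨ ¬q) is F. ✓
c: ¬q is T, ¬◇(p ∨ ¬q) is F. ✓
f: ¬q is T, ¬◇(p ∨ ¬q) is F. ✓
h: ¬q is F, ¬◇(p ∨ ¬q) is F. ✗

{a, c, f}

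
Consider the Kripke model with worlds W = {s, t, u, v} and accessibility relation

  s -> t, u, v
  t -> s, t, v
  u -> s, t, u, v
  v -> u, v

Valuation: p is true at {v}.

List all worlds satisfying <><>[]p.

s: successors {t, u, v}; <>[]p there: t:F, u:F, v:F. ✗
t: successors {s, t, v}; <>[]p there: s:F, t:F, v:F. ✗
u: successors {s, t, u, v}; <>[]p there: s:F, t:F, u:F, v:F. ✗
v: successors {u, v}; <>[]p there: u:F, v:F. ✗

∅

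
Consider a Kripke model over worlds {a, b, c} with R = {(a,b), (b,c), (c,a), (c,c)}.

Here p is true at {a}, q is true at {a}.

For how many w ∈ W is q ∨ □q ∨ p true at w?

a: q is T, □q ∨ p is T. ✓
b: q is F, □q ∨ p is F. ✗
c: q is F, □q ∨ p is F. ✗
Satisfying worlds: {a}.

1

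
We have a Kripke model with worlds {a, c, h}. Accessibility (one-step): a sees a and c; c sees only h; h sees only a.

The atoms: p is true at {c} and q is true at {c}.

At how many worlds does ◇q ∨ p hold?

a: ◇q is T, p is F. ✓
c: ◇q is F, p is T. ✓
h: ◇q is F, p is F. ✗
Satisfying worlds: {a, c}.

2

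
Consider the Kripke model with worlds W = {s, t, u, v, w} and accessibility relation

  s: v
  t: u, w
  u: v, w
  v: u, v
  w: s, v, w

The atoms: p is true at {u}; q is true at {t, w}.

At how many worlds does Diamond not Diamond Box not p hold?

1

s: successors {v}; not Diamond Box not p there: v:F. ✗
t: successors {u, w}; not Diamond Box not p there: u:F, w:F. ✗
u: successors {v, w}; not Diamond Box not p there: v:F, w:F. ✗
v: successors {u, v}; not Diamond Box not p there: u:F, v:F. ✗
w: successors {s, v, w}; not Diamond Box not p there: s:T, v:F, w:F. ✓
Satisfying worlds: {w}.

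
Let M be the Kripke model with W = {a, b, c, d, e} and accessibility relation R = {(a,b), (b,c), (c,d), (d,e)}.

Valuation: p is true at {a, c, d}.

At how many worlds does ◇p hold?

a: successors {b}; p there: b:F. ✗
b: successors {c}; p there: c:T. ✓
c: successors {d}; p there: d:T. ✓
d: successors {e}; p there: e:F. ✗
e: no successors, so ◇p fails. ✗
Satisfying worlds: {b, c}.

2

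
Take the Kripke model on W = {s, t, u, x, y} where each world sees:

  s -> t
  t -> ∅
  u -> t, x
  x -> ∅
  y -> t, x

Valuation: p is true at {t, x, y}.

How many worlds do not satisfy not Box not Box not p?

2

s: Box not Box not p is F. ✓
t: Box not Box not p is T. ✗
u: Box not Box not p is F. ✓
x: Box not Box not p is T. ✗
y: Box not Box not p is F. ✓
Satisfying worlds: {s, u, y}.
So not Box not Box not p fails at the other 2 worlds.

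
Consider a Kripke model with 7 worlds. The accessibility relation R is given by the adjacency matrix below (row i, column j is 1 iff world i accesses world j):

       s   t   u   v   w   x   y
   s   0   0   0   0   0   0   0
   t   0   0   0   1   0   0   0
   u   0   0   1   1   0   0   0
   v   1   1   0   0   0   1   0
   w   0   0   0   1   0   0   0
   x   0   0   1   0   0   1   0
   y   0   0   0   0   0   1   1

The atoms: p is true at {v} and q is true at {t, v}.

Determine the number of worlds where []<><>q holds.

s: no successors, so []<><>q holds vacuously. ✓
t: successors {v}; <><>q there: v:T. ✓
u: successors {u, v}; <><>q there: u:T, v:T. ✓
v: successors {s, t, x}; <><>q there: s:F, t:T, x:T. ✗
w: successors {v}; <><>q there: v:T. ✓
x: successors {u, x}; <><>q there: u:T, x:T. ✓
y: successors {x, y}; <><>q there: x:T, y:F. ✗
Satisfying worlds: {s, t, u, w, x}.

5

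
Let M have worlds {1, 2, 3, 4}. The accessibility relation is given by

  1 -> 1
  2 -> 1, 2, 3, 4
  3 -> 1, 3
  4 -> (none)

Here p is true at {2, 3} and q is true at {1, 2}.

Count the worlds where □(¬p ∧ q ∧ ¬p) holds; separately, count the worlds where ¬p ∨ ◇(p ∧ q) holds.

For □(¬p ∧ q ∧ ¬p):
1: successors {1}; ¬p ∧ q ∧ ¬p there: 1:T. ✓
2: successors {1, 2, 3, 4}; ¬p ∧ q ∧ ¬p there: 1:T, 2:F, 3:F, 4:F. ✗
3: successors {1, 3}; ¬p ∧ q ∧ ¬p there: 1:T, 3:F. ✗
4: no successors, so □(¬p ∧ q ∧ ¬p) holds vacuously. ✓
— 2 worlds.
For ¬p ∨ ◇(p ∧ q):
1: ¬p is T, ◇(p ∧ q) is F. ✓
2: ¬p is F, ◇(p ∧ q) is T. ✓
3: ¬p is F, ◇(p ∧ q) is F. ✗
4: ¬p is T, ◇(p ∧ q) is F. ✓
— 3 worlds.

2 and 3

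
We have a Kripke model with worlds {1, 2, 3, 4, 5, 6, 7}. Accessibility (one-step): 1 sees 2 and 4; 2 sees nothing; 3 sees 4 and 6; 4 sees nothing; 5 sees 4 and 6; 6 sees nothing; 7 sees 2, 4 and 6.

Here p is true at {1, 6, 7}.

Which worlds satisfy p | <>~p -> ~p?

{2, 3, 4, 5}

1: p | <>~p is T, ~p is F. ✗
2: p | <>~p is F, ~p is T. ✓
3: p | <>~p is T, ~p is T. ✓
4: p | <>~p is F, ~p is T. ✓
5: p | <>~p is T, ~p is T. ✓
6: p | <>~p is T, ~p is F. ✗
7: p | <>~p is T, ~p is F. ✗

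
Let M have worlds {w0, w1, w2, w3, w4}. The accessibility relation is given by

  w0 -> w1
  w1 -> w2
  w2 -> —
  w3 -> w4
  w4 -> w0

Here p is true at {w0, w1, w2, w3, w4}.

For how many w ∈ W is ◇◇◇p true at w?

w0: successors {w1}; ◇◇p there: w1:F. ✗
w1: successors {w2}; ◇◇p there: w2:F. ✗
w2: no successors, so ◇◇◇p fails. ✗
w3: successors {w4}; ◇◇p there: w4:T. ✓
w4: successors {w0}; ◇◇p there: w0:T. ✓
Satisfying worlds: {w3, w4}.

2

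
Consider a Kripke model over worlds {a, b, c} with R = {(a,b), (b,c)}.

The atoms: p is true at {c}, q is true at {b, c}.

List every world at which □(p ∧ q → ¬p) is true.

{a, c}

a: successors {b}; p ∧ q → ¬p there: b:T. ✓
b: successors {c}; p ∧ q → ¬p there: c:F. ✗
c: no successors, so □(p ∧ q → ¬p) holds vacuously. ✓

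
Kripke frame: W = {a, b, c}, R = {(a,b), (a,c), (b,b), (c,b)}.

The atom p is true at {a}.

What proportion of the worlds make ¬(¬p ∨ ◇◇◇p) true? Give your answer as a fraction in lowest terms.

1/3

a: ¬p ∨ ◇◇◇p is F. ✓
b: ¬p ∨ ◇◇◇p is T. ✗
c: ¬p ∨ ◇◇◇p is T. ✗
That's 1 of 3 worlds, so 1/3.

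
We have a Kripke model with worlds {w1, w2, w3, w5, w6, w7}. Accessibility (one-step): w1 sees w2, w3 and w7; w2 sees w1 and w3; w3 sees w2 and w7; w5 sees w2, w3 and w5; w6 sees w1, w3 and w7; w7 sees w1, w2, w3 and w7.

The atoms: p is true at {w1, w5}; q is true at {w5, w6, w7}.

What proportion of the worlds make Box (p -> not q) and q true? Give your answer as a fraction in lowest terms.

1/3

w1: Box (p -> not q) is T, q is F. ✗
w2: Box (p -> not q) is T, q is F. ✗
w3: Box (p -> not q) is T, q is F. ✗
w5: Box (p -> not q) is F, q is T. ✗
w6: Box (p -> not q) is T, q is T. ✓
w7: Box (p -> not q) is T, q is T. ✓
That's 2 of 6 worlds, so 2/6 = 1/3.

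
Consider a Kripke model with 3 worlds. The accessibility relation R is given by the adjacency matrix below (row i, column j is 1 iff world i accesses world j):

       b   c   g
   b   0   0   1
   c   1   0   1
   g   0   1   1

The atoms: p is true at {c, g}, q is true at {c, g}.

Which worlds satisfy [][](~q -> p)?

b: successors {g}; [](~q -> p) there: g:T. ✓
c: successors {b, g}; [](~q -> p) there: b:T, g:T. ✓
g: successors {c, g}; [](~q -> p) there: c:F, g:T. ✗

{b, c}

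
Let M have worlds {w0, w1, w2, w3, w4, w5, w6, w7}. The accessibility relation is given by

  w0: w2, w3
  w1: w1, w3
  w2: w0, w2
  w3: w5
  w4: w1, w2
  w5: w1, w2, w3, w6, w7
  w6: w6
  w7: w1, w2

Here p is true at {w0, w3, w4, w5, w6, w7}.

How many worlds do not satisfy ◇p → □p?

4

w0: ◇p is T, □p is F. ✗
w1: ◇p is T, □p is F. ✗
w2: ◇p is T, □p is F. ✗
w3: ◇p is T, □p is T. ✓
w4: ◇p is F, □p is F. ✓
w5: ◇p is T, □p is F. ✗
w6: ◇p is T, □p is T. ✓
w7: ◇p is F, □p is F. ✓
Satisfying worlds: {w3, w4, w6, w7}.
So ◇p → □p fails at the other 4 worlds.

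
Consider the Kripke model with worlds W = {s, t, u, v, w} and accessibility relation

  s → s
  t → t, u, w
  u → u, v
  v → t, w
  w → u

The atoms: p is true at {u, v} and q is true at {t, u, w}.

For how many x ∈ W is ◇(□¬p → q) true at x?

4

s: successors {s}; □¬p → q there: s:F. ✗
t: successors {t, u, w}; □¬p → q there: t:T, u:T, w:T. ✓
u: successors {u, v}; □¬p → q there: u:T, v:F. ✓
v: successors {t, w}; □¬p → q there: t:T, w:T. ✓
w: successors {u}; □¬p → q there: u:T. ✓
Satisfying worlds: {t, u, v, w}.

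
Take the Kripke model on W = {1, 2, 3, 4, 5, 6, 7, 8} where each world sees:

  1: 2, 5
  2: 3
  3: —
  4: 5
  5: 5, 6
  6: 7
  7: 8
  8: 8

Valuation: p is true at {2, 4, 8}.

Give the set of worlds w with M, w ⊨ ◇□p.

{2, 6, 7, 8}

1: successors {2, 5}; □p there: 2:F, 5:F. ✗
2: successors {3}; □p there: 3:T. ✓
3: no successors, so ◇□p fails. ✗
4: successors {5}; □p there: 5:F. ✗
5: successors {5, 6}; □p there: 5:F, 6:F. ✗
6: successors {7}; □p there: 7:T. ✓
7: successors {8}; □p there: 8:T. ✓
8: successors {8}; □p there: 8:T. ✓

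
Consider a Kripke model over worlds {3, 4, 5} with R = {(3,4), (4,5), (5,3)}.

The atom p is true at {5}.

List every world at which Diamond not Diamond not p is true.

{3}

3: successors {4}; not Diamond not p there: 4:T. ✓
4: successors {5}; not Diamond not p there: 5:F. ✗
5: successors {3}; not Diamond not p there: 3:F. ✗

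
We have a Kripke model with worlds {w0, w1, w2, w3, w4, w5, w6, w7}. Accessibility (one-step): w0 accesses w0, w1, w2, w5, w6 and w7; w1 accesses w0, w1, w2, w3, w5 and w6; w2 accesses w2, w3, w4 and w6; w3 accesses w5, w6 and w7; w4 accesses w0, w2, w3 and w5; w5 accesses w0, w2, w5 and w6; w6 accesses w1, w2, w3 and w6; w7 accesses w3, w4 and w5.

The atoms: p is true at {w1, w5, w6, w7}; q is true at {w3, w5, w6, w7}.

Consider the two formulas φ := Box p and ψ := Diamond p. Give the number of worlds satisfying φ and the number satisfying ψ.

1 and 8

For Box p:
w0: successors {w0, w1, w2, w5, w6, w7}; p there: w0:F, w1:T, w2:F, w5:T, w6:T, w7:T. ✗
w1: successors {w0, w1, w2, w3, w5, w6}; p there: w0:F, w1:T, w2:F, w3:F, w5:T, w6:T. ✗
w2: successors {w2, w3, w4, w6}; p there: w2:F, w3:F, w4:F, w6:T. ✗
w3: successors {w5, w6, w7}; p there: w5:T, w6:T, w7:T. ✓
w4: successors {w0, w2, w3, w5}; p there: w0:F, w2:F, w3:F, w5:T. ✗
w5: successors {w0, w2, w5, w6}; p there: w0:F, w2:F, w5:T, w6:T. ✗
w6: successors {w1, w2, w3, w6}; p there: w1:T, w2:F, w3:F, w6:T. ✗
w7: successors {w3, w4, w5}; p there: w3:F, w4:F, w5:T. ✗
— 1 world.
For Diamond p:
w0: successors {w0, w1, w2, w5, w6, w7}; p there: w0:F, w1:T, w2:F, w5:T, w6:T, w7:T. ✓
w1: successors {w0, w1, w2, w3, w5, w6}; p there: w0:F, w1:T, w2:F, w3:F, w5:T, w6:T. ✓
w2: successors {w2, w3, w4, w6}; p there: w2:F, w3:F, w4:F, w6:T. ✓
w3: successors {w5, w6, w7}; p there: w5:T, w6:T, w7:T. ✓
w4: successors {w0, w2, w3, w5}; p there: w0:F, w2:F, w3:F, w5:T. ✓
w5: successors {w0, w2, w5, w6}; p there: w0:F, w2:F, w5:T, w6:T. ✓
w6: successors {w1, w2, w3, w6}; p there: w1:T, w2:F, w3:F, w6:T. ✓
w7: successors {w3, w4, w5}; p there: w3:F, w4:F, w5:T. ✓
— 8 worlds.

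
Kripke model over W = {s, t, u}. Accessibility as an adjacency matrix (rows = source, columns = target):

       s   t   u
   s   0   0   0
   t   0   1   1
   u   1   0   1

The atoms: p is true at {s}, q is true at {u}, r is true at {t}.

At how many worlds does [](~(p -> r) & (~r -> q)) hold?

s: no successors, so [](~(p -> r) & (~r -> q)) holds vacuously. ✓
t: successors {t, u}; ~(p -> r) & (~r -> q) there: t:F, u:F. ✗
u: successors {s, u}; ~(p -> r) & (~r -> q) there: s:F, u:F. ✗
Satisfying worlds: {s}.

1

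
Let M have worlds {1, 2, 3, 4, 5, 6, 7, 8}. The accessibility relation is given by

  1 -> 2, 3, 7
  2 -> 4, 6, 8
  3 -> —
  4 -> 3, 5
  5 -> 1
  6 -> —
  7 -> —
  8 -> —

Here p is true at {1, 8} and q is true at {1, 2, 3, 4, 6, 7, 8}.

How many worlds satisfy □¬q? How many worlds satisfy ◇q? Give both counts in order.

4 and 4

For □¬q:
1: successors {2, 3, 7}; ¬q there: 2:F, 3:F, 7:F. ✗
2: successors {4, 6, 8}; ¬q there: 4:F, 6:F, 8:F. ✗
3: no successors, so □¬q holds vacuously. ✓
4: successors {3, 5}; ¬q there: 3:F, 5:T. ✗
5: successors {1}; ¬q there: 1:F. ✗
6: no successors, so □¬q holds vacuously. ✓
7: no successors, so □¬q holds vacuously. ✓
8: no successors, so □¬q holds vacuously. ✓
— 4 worlds.
For ◇q:
1: successors {2, 3, 7}; q there: 2:T, 3:T, 7:T. ✓
2: successors {4, 6, 8}; q there: 4:T, 6:T, 8:T. ✓
3: no successors, so ◇q fails. ✗
4: successors {3, 5}; q there: 3:T, 5:F. ✓
5: successors {1}; q there: 1:T. ✓
6: no successors, so ◇q fails. ✗
7: no successors, so ◇q fails. ✗
8: no successors, so ◇q fails. ✗
— 4 worlds.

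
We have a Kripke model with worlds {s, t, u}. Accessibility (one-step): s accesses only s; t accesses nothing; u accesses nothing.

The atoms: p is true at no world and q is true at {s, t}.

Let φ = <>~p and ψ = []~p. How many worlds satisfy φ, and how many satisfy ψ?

For <>~p:
s: successors {s}; ~p there: s:T. ✓
t: no successors, so <>~p fails. ✗
u: no successors, so <>~p fails. ✗
— 1 world.
For []~p:
s: successors {s}; ~p there: s:T. ✓
t: no successors, so []~p holds vacuously. ✓
u: no successors, so []~p holds vacuously. ✓
— 3 worlds.

1 and 3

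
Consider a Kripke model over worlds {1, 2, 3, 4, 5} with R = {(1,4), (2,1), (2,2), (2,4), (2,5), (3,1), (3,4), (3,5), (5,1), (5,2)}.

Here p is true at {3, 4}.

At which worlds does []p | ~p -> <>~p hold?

{2, 3, 5}

1: []p | ~p is T, <>~p is F. ✗
2: []p | ~p is T, <>~p is T. ✓
3: []p | ~p is F, <>~p is T. ✓
4: []p | ~p is T, <>~p is F. ✗
5: []p | ~p is T, <>~p is T. ✓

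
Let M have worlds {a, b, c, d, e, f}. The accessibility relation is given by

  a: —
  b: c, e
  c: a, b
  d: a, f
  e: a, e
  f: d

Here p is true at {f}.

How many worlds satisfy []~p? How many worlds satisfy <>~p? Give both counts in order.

5 and 5

For []~p:
a: no successors, so []~p holds vacuously. ✓
b: successors {c, e}; ~p there: c:T, e:T. ✓
c: successors {a, b}; ~p there: a:T, b:T. ✓
d: successors {a, f}; ~p there: a:T, f:F. ✗
e: successors {a, e}; ~p there: a:T, e:T. ✓
f: successors {d}; ~p there: d:T. ✓
— 5 worlds.
For <>~p:
a: no successors, so <>~p fails. ✗
b: successors {c, e}; ~p there: c:T, e:T. ✓
c: successors {a, b}; ~p there: a:T, b:T. ✓
d: successors {a, f}; ~p there: a:T, f:F. ✓
e: successors {a, e}; ~p there: a:T, e:T. ✓
f: successors {d}; ~p there: d:T. ✓
— 5 worlds.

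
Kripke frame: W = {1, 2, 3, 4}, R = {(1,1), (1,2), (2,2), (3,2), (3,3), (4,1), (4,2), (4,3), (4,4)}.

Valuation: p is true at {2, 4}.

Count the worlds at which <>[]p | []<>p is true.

1: <>[]p is T, []<>p is T. ✓
2: <>[]p is T, []<>p is T. ✓
3: <>[]p is T, []<>p is T. ✓
4: <>[]p is T, []<>p is T. ✓
Satisfying worlds: {1, 2, 3, 4}.

4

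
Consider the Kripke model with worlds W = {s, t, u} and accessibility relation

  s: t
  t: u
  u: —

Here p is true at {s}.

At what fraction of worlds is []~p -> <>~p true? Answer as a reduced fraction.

s: []~p is T, <>~p is T. ✓
t: []~p is T, <>~p is T. ✓
u: []~p is T, <>~p is F. ✗
That's 2 of 3 worlds, so 2/3.

2/3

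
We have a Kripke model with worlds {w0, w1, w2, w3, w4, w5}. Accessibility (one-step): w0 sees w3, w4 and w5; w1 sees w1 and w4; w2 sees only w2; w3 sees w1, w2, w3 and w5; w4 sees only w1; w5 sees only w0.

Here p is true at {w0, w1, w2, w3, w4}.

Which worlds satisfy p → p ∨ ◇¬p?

w0: p is T, p ∨ ◇¬p is T. ✓
w1: p is T, p ∨ ◇¬p is T. ✓
w2: p is T, p ∨ ◇¬p is T. ✓
w3: p is T, p ∨ ◇¬p is T. ✓
w4: p is T, p ∨ ◇¬p is T. ✓
w5: p is F, p ∨ ◇¬p is F. ✓

{w0, w1, w2, w3, w4, w5}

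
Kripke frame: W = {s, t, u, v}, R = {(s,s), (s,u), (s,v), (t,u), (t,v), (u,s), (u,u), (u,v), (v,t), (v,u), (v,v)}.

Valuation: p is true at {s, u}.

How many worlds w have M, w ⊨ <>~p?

4

s: successors {s, u, v}; ~p there: s:F, u:F, v:T. ✓
t: successors {u, v}; ~p there: u:F, v:T. ✓
u: successors {s, u, v}; ~p there: s:F, u:F, v:T. ✓
v: successors {t, u, v}; ~p there: t:T, u:F, v:T. ✓
Satisfying worlds: {s, t, u, v}.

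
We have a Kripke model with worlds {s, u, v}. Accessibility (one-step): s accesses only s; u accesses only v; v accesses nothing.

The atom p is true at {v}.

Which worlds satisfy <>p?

{u}

s: successors {s}; p there: s:F. ✗
u: successors {v}; p there: v:T. ✓
v: no successors, so <>p fails. ✗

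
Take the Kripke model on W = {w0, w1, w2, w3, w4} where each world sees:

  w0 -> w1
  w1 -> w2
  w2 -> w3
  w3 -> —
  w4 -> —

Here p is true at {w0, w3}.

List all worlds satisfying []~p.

{w0, w1, w3, w4}

w0: successors {w1}; ~p there: w1:T. ✓
w1: successors {w2}; ~p there: w2:T. ✓
w2: successors {w3}; ~p there: w3:F. ✗
w3: no successors, so []~p holds vacuously. ✓
w4: no successors, so []~p holds vacuously. ✓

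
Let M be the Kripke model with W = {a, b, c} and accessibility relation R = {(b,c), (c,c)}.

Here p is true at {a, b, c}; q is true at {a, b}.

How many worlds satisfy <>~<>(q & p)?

a: no successors, so <>~<>(q & p) fails. ✗
b: successors {c}; ~<>(q & p) there: c:T. ✓
c: successors {c}; ~<>(q & p) there: c:T. ✓
Satisfying worlds: {b, c}.

2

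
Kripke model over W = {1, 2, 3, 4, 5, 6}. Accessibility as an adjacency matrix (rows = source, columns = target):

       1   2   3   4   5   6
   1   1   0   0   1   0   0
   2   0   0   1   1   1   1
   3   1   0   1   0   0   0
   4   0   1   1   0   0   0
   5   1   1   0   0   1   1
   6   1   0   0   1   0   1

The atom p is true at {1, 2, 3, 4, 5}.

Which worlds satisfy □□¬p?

1: successors {1, 4}; □¬p there: 1:F, 4:F. ✗
2: successors {3, 4, 5, 6}; □¬p there: 3:F, 4:F, 5:F, 6:F. ✗
3: successors {1, 3}; □¬p there: 1:F, 3:F. ✗
4: successors {2, 3}; □¬p there: 2:F, 3:F. ✗
5: successors {1, 2, 5, 6}; □¬p there: 1:F, 2:F, 5:F, 6:F. ✗
6: successors {1, 4, 6}; □¬p there: 1:F, 4:F, 6:F. ✗

∅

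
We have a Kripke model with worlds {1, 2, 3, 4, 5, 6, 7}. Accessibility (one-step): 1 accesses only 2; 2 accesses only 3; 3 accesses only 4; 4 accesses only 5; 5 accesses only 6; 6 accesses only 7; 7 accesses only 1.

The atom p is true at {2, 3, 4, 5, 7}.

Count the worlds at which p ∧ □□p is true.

4

1: p is F, □□p is T. ✗
2: p is T, □□p is T. ✓
3: p is T, □□p is T. ✓
4: p is T, □□p is F. ✗
5: p is T, □□p is T. ✓
6: p is F, □□p is F. ✗
7: p is T, □□p is T. ✓
Satisfying worlds: {2, 3, 5, 7}.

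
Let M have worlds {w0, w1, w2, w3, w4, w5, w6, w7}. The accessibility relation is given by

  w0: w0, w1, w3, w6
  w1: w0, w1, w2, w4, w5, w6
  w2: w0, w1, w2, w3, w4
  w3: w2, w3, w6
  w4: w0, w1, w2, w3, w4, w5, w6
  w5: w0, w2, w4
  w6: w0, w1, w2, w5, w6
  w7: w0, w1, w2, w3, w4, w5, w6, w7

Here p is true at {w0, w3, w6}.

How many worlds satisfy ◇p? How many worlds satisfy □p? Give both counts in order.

8 and 0

For ◇p:
w0: successors {w0, w1, w3, w6}; p there: w0:T, w1:F, w3:T, w6:T. ✓
w1: successors {w0, w1, w2, w4, w5, w6}; p there: w0:T, w1:F, w2:F, w4:F, w5:F, w6:T. ✓
w2: successors {w0, w1, w2, w3, w4}; p there: w0:T, w1:F, w2:F, w3:T, w4:F. ✓
w3: successors {w2, w3, w6}; p there: w2:F, w3:T, w6:T. ✓
w4: successors {w0, w1, w2, w3, w4, w5, w6}; p there: w0:T, w1:F, w2:F, w3:T, w4:F, w5:F, w6:T. ✓
w5: successors {w0, w2, w4}; p there: w0:T, w2:F, w4:F. ✓
w6: successors {w0, w1, w2, w5, w6}; p there: w0:T, w1:F, w2:F, w5:F, w6:T. ✓
w7: successors {w0, w1, w2, w3, w4, w5, w6, w7}; p there: w0:T, w1:F, w2:F, w3:T, w4:F, w5:F, w6:T, w7:F. ✓
— 8 worlds.
For □p:
w0: successors {w0, w1, w3, w6}; p there: w0:T, w1:F, w3:T, w6:T. ✗
w1: successors {w0, w1, w2, w4, w5, w6}; p there: w0:T, w1:F, w2:F, w4:F, w5:F, w6:T. ✗
w2: successors {w0, w1, w2, w3, w4}; p there: w0:T, w1:F, w2:F, w3:T, w4:F. ✗
w3: successors {w2, w3, w6}; p there: w2:F, w3:T, w6:T. ✗
w4: successors {w0, w1, w2, w3, w4, w5, w6}; p there: w0:T, w1:F, w2:F, w3:T, w4:F, w5:F, w6:T. ✗
w5: successors {w0, w2, w4}; p there: w0:T, w2:F, w4:F. ✗
w6: successors {w0, w1, w2, w5, w6}; p there: w0:T, w1:F, w2:F, w5:F, w6:T. ✗
w7: successors {w0, w1, w2, w3, w4, w5, w6, w7}; p there: w0:T, w1:F, w2:F, w3:T, w4:F, w5:F, w6:T, w7:F. ✗
— 0 worlds.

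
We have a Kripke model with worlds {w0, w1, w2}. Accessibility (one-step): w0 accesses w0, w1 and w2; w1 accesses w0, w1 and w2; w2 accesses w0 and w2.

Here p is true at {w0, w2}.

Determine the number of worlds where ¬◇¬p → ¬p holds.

2

w0: ¬◇¬p is F, ¬p is F. ✓
w1: ¬◇¬p is F, ¬p is T. ✓
w2: ¬◇¬p is T, ¬p is F. ✗
Satisfying worlds: {w0, w1}.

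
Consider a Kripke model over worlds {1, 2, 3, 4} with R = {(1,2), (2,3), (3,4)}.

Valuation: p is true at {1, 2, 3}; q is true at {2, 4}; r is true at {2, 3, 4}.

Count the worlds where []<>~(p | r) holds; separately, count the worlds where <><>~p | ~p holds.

1 and 2

For []<>~(p | r):
1: successors {2}; <>~(p | r) there: 2:F. ✗
2: successors {3}; <>~(p | r) there: 3:F. ✗
3: successors {4}; <>~(p | r) there: 4:F. ✗
4: no successors, so []<>~(p | r) holds vacuously. ✓
— 1 world.
For <><>~p | ~p:
1: <><>~p is F, ~p is F. ✗
2: <><>~p is T, ~p is F. ✓
3: <><>~p is F, ~p is F. ✗
4: <><>~p is F, ~p is T. ✓
— 2 worlds.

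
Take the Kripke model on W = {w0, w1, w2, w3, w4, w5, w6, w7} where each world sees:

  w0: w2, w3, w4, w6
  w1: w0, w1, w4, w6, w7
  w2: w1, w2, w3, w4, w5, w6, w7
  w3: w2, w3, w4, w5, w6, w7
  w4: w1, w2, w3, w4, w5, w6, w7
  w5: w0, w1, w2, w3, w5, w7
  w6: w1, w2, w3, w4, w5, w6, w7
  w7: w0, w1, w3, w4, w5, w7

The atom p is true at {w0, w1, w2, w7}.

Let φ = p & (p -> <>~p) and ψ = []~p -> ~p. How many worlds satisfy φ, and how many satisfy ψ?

For p & (p -> <>~p):
w0: p is T, p -> <>~p is T. ✓
w1: p is T, p -> <>~p is T. ✓
w2: p is T, p -> <>~p is T. ✓
w3: p is F, p -> <>~p is T. ✗
w4: p is F, p -> <>~p is T. ✗
w5: p is F, p -> <>~p is T. ✗
w6: p is F, p -> <>~p is T. ✗
w7: p is T, p -> <>~p is T. ✓
— 4 worlds.
For []~p -> ~p:
w0: []~p is F, ~p is F. ✓
w1: []~p is F, ~p is F. ✓
w2: []~p is F, ~p is F. ✓
w3: []~p is F, ~p is T. ✓
w4: []~p is F, ~p is T. ✓
w5: []~p is F, ~p is T. ✓
w6: []~p is F, ~p is T. ✓
w7: []~p is F, ~p is F. ✓
— 8 worlds.

4 and 8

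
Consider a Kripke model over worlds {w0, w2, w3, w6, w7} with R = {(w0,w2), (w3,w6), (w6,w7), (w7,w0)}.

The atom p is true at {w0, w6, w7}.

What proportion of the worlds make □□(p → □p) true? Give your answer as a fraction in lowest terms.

4/5

w0: successors {w2}; □(p → □p) there: w2:T. ✓
w2: no successors, so □□(p → □p) holds vacuously. ✓
w3: successors {w6}; □(p → □p) there: w6:T. ✓
w6: successors {w7}; □(p → □p) there: w7:F. ✗
w7: successors {w0}; □(p → □p) there: w0:T. ✓
That's 4 of 5 worlds, so 4/5.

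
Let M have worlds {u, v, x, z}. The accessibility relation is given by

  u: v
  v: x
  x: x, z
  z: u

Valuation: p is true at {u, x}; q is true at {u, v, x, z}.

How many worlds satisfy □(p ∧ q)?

u: successors {v}; p ∧ q there: v:F. ✗
v: successors {x}; p ∧ q there: x:T. ✓
x: successors {x, z}; p ∧ q there: x:T, z:F. ✗
z: successors {u}; p ∧ q there: u:T. ✓
Satisfying worlds: {v, z}.

2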